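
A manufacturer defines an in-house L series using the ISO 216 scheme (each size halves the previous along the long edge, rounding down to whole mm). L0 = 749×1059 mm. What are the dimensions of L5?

132 × 187 mm

L1: ⌊1059/2⌋ × 749 = 529 × 749 mm
L2: ⌊749/2⌋ × 529 = 374 × 529 mm
L3: ⌊529/2⌋ × 374 = 264 × 374 mm
L4: ⌊374/2⌋ × 264 = 187 × 264 mm
L5: ⌊264/2⌋ × 187 = 132 × 187 mm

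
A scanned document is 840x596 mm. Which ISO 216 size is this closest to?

Aspect ratio 840/596 ≈ 1.409 — close to the ISO √2 ≈ 1.414.
In the A-series (A0 area = 1 m²): A1 = 594 × 841 mm.
Off by 3 mm total — nearest standard size.

A1 (594 × 841 mm)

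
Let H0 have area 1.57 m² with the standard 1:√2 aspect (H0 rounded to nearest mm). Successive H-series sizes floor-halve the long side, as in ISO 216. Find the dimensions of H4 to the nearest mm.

Let H0's short side be w mm. w · w√2 = 1.57 m² = 1,570,000 mm², so w ≈ 1053.6 mm and w√2 ≈ 1490.1 mm → H0 = 1054 × 1490 mm.
H1: ⌊1490/2⌋ × 1054 = 745 × 1054 mm
H2: ⌊1054/2⌋ × 745 = 527 × 745 mm
H3: ⌊745/2⌋ × 527 = 372 × 527 mm
H4: ⌊527/2⌋ × 372 = 263 × 372 mm

263 × 372 mm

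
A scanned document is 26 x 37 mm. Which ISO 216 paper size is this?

A10 (26 × 37 mm)

Aspect ratio 37/26 ≈ 1.423 — close to the ISO √2 ≈ 1.414.
In the A-series (A0 area = 1 m²): A10 = 26 × 37 mm.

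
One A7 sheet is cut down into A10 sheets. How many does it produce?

8

Each ISO step halves the sheet: 1 × A7 → 2 × A8 → 4 × A9 → 8 × A10
From A7 to A10 is 3 halving steps: 2^3 = 8.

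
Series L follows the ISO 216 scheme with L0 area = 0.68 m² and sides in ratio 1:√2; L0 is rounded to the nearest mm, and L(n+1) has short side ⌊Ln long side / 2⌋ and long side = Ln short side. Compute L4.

173 × 245 mm

Let L0's short side be w mm. w · w√2 = 0.68 m² = 680,000 mm², so w ≈ 693.4 mm and w√2 ≈ 980.6 mm → L0 = 693 × 981 mm.
L1: ⌊981/2⌋ × 693 = 490 × 693 mm
L2: ⌊693/2⌋ × 490 = 346 × 490 mm
L3: ⌊490/2⌋ × 346 = 245 × 346 mm
L4: ⌊346/2⌋ × 245 = 173 × 245 mm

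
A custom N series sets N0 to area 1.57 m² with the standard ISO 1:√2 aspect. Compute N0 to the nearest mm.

1054 × 1490 mm

Let the short side be w mm. Then w · w√2 = 1.57 m² = 1,570,000 mm².
w² = 1,570,000/√2, so w ≈ 1053.6 mm; long side = w√2 ≈ 1490.1 mm.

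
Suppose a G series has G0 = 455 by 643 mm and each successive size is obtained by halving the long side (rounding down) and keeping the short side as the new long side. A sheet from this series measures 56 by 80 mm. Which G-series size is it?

G6

G0: 455 × 643 mm
G1: 321 × 455 mm
G2: 227 × 321 mm
G3: 160 × 227 mm
G4: 113 × 160 mm
G5: 80 × 113 mm
G6: 56 × 80 mm
G7: 40 × 56 mm
→ matches G6.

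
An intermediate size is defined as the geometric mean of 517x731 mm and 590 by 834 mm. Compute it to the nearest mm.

552 × 781 mm

Short side: √(517 · 590) = √305030 ≈ 552.3 → 552 mm
Long side: √(731 · 834) = √609654 ≈ 780.8 → 781 mm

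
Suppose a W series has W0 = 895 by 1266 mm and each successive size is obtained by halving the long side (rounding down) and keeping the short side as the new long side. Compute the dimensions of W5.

158 × 223 mm

W1 = 633 × 895 mm (from W0 by 1 halving).
W2: ⌊895/2⌋ × 633 = 447 × 633 mm
W3: ⌊633/2⌋ × 447 = 316 × 447 mm
W4: ⌊447/2⌋ × 316 = 223 × 316 mm
W5: ⌊316/2⌋ × 223 = 158 × 223 mm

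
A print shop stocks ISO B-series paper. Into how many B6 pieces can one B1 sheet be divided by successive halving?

32

Each ISO step halves the sheet: 1 × B1 → 2 × B2 → 4 × B3 → 8 × B4 → …
From B1 to B6 is 5 halving steps: 2^5 = 32.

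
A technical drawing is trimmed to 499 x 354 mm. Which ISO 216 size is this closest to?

B3 (353 × 500 mm)

Aspect ratio 499/354 ≈ 1.410 — close to the ISO √2 ≈ 1.414.
In the B-series (B0 = 1000 × 1414 mm): B3 = 353 × 500 mm.
Off by 2 mm total — nearest standard size.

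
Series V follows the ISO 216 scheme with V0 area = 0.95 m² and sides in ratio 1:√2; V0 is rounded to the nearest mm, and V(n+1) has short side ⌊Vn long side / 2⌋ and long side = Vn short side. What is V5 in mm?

144 × 205 mm

Let V0's short side be w mm. w · w√2 = 0.95 m² = 950,000 mm², so w ≈ 819.6 mm and w√2 ≈ 1159.1 mm → V0 = 820 × 1159 mm.
V1: ⌊1159/2⌋ × 820 = 579 × 820 mm
V2: ⌊820/2⌋ × 579 = 410 × 579 mm
V3: ⌊579/2⌋ × 410 = 289 × 410 mm
V4: ⌊410/2⌋ × 289 = 205 × 289 mm
V5: ⌊289/2⌋ × 205 = 144 × 205 mm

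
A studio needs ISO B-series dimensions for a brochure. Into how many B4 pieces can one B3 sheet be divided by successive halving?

B3 = 353 × 500 mm; B4 = 250 × 353 mm.
Each halving step doubles the count; 1 step from B3 to B4.
2^1 = 2.

2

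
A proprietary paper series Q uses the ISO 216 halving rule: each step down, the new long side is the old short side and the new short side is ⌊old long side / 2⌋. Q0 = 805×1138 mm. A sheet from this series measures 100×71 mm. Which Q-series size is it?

Q0: 805 × 1138 mm
Q1: 569 × 805 mm
Q2: 402 × 569 mm
Q3: 284 × 402 mm
Q4: 201 × 284 mm
Q5: 142 × 201 mm
Q6: 100 × 142 mm
Q7: 71 × 100 mm
Q8: 50 × 71 mm
→ matches Q7.

Q7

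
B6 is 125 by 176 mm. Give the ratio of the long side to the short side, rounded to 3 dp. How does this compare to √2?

176 / 125 = 1.408
ISO 216 targets √2 ≈ 1.414; the -0.006 deviation is from mm rounding.

1.408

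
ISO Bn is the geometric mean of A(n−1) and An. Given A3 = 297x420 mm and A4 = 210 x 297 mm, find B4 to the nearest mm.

250 × 353 mm

Short side: √(297 · 210) = √62370 ≈ 249.7 → 250 mm
Long side: √(420 · 297) = √124740 ≈ 353.2 → 353 mm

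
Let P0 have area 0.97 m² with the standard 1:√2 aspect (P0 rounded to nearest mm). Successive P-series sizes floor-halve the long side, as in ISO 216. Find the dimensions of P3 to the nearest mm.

Let P0's short side be w mm. w · w√2 = 0.97 m² = 970,000 mm², so w ≈ 828.2 mm and w√2 ≈ 1171.2 mm → P0 = 828 × 1171 mm.
P1: ⌊1171/2⌋ × 828 = 585 × 828 mm
P2: ⌊828/2⌋ × 585 = 414 × 585 mm
P3: ⌊585/2⌋ × 414 = 292 × 414 mm

292 × 414 mm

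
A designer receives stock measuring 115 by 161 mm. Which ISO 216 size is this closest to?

C6 (114 × 162 mm)

Aspect ratio 161/115 ≈ 1.400 — close to the ISO √2 ≈ 1.414.
In the C-series (envelope sizes, between A and B): C6 = 114 × 162 mm.
Off by 2 mm total — nearest standard size.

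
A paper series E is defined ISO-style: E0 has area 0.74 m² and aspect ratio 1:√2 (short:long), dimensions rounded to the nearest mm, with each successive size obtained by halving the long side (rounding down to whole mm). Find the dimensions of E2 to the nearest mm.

Let E0's short side be w mm. w · w√2 = 0.74 m² = 740,000 mm², so w ≈ 723.4 mm and w√2 ≈ 1023.0 mm → E0 = 723 × 1023 mm.
E1: ⌊1023/2⌋ × 723 = 511 × 723 mm
E2: ⌊723/2⌋ × 511 = 361 × 511 mm

361 × 511 mm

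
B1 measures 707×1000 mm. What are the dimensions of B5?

176 × 250 mm

B2: ⌊1000/2⌋ × 707 = 500 × 707 mm
B3: ⌊707/2⌋ × 500 = 353 × 500 mm
B4: ⌊500/2⌋ × 353 = 250 × 353 mm
B5: ⌊353/2⌋ × 250 = 176 × 250 mm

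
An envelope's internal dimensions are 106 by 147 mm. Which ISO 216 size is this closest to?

Aspect ratio 147/106 ≈ 1.387 (ISO target is √2 ≈ 1.414).
In the A-series (A0 area = 1 m²): A6 = 105 × 148 mm.
Off by 2 mm total — nearest standard size.

A6 (105 × 148 mm)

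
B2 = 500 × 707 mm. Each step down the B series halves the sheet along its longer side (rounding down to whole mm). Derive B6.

B3: ⌊707/2⌋ × 500 = 353 × 500 mm
B4: ⌊500/2⌋ × 353 = 250 × 353 mm
B5: ⌊353/2⌋ × 250 = 176 × 250 mm
B6: ⌊250/2⌋ × 176 = 125 × 176 mm

125 × 176 mm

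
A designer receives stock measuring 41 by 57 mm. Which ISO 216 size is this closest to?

C9 (40 × 57 mm)

Aspect ratio 57/41 ≈ 1.390 (ISO target is √2 ≈ 1.414).
In the C-series (envelope sizes, between A and B): C9 = 40 × 57 mm.
Off by 1 mm total — nearest standard size.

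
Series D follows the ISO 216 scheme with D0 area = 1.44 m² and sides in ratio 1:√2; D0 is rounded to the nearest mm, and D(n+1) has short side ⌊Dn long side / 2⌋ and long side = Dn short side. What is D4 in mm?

Let D0's short side be w mm. w · w√2 = 1.44 m² = 1,440,000 mm², so w ≈ 1009.1 mm and w√2 ≈ 1427.0 mm → D0 = 1009 × 1427 mm.
D1: ⌊1427/2⌋ × 1009 = 713 × 1009 mm
D2: ⌊1009/2⌋ × 713 = 504 × 713 mm
D3: ⌊713/2⌋ × 504 = 356 × 504 mm
D4: ⌊504/2⌋ × 356 = 252 × 356 mm

252 × 356 mm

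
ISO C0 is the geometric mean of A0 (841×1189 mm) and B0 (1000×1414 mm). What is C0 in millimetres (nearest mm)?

Short: √(841 · 1000) = √841000 ≈ 917.1 mm.
Long: √(1189 · 1414) = √1681246 ≈ 1296.6 mm.

917 × 1297 mm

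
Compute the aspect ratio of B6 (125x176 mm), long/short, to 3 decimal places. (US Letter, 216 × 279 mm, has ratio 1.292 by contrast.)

176 / 125 = 1.408
ISO 216 targets √2 ≈ 1.414; the -0.006 deviation is from mm rounding.

1.408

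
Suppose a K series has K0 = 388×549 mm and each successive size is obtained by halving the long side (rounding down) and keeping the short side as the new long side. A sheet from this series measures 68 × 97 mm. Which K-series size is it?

K0: 388 × 549 mm
K1: 274 × 388 mm
K2: 194 × 274 mm
K3: 137 × 194 mm
K4: 97 × 137 mm
K5: 68 × 97 mm
K6: 48 × 68 mm
→ matches K5.

K5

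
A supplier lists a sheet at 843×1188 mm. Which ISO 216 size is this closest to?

A0 (841 × 1189 mm)

Aspect ratio 1188/843 ≈ 1.409 — close to the ISO √2 ≈ 1.414.
In the A-series (A0 area = 1 m²): A0 = 841 × 1189 mm.
Off by 3 mm total — nearest standard size.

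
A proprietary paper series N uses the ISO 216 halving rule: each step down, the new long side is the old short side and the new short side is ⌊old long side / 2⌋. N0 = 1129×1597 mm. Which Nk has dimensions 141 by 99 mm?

N7

N0: 1129 × 1597 mm
N1: 798 × 1129 mm
N2: 564 × 798 mm
N3: 399 × 564 mm
N4: 282 × 399 mm
N5: 199 × 282 mm
N6: 141 × 199 mm
N7: 99 × 141 mm
N8: 70 × 99 mm
→ matches N7.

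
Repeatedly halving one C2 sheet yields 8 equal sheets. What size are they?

C5

8 = 2^3, so 3 halving steps.
C2 → C3 → … → C5 after 3 steps.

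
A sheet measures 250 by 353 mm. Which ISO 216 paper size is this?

Aspect ratio 353/250 ≈ 1.412 — close to the ISO √2 ≈ 1.414.
In the B-series (B0 = 1000 × 1414 mm): B4 = 250 × 353 mm.

B4 (250 × 353 mm)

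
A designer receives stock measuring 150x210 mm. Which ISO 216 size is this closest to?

Aspect ratio 210/150 ≈ 1.400 — close to the ISO √2 ≈ 1.414.
In the A-series (A0 area = 1 m²): A5 = 148 × 210 mm.
Off by 2 mm total — nearest standard size.

A5 (148 × 210 mm)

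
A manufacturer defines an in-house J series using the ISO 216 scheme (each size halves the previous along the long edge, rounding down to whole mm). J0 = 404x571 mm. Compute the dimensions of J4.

J1: ⌊571/2⌋ × 404 = 285 × 404 mm
J2: ⌊404/2⌋ × 285 = 202 × 285 mm
J3: ⌊285/2⌋ × 202 = 142 × 202 mm
J4: ⌊202/2⌋ × 142 = 101 × 142 mm

101 × 142 mm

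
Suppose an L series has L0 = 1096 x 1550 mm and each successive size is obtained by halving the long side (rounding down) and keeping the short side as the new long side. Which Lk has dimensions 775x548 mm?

L0: 1096 × 1550 mm
L1: 775 × 1096 mm
L2: 548 × 775 mm
L3: 387 × 548 mm
→ matches L2.

L2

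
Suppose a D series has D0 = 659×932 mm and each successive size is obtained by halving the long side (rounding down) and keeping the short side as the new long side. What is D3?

D1: ⌊932/2⌋ × 659 = 466 × 659 mm
D2: ⌊659/2⌋ × 466 = 329 × 466 mm
D3: ⌊466/2⌋ × 329 = 233 × 329 mm

233 × 329 mm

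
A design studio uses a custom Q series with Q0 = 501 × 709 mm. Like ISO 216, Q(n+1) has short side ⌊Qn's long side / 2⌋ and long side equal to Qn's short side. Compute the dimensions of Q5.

Q1: ⌊709/2⌋ × 501 = 354 × 501 mm
Q2: ⌊501/2⌋ × 354 = 250 × 354 mm
Q3: ⌊354/2⌋ × 250 = 177 × 250 mm
Q4: ⌊250/2⌋ × 177 = 125 × 177 mm
Q5: ⌊177/2⌋ × 125 = 88 × 125 mm

88 × 125 mm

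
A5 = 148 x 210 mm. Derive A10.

A6: ⌊210/2⌋ × 148 = 105 × 148 mm
A7: ⌊148/2⌋ × 105 = 74 × 105 mm
A8: ⌊105/2⌋ × 74 = 52 × 74 mm
A9: ⌊74/2⌋ × 52 = 37 × 52 mm
A10: ⌊52/2⌋ × 37 = 26 × 37 mm

26 × 37 mm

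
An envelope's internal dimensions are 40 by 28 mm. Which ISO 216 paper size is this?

C10 (28 × 40 mm)

Aspect ratio 40/28 ≈ 1.429 — close to the ISO √2 ≈ 1.414.
In the C-series (envelope sizes, between A and B): C10 = 28 × 40 mm.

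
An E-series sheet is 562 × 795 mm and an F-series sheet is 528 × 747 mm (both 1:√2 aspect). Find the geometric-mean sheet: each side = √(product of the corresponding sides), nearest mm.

Short side: √(562 · 528) = √296736 ≈ 544.7 → 545 mm
Long side: √(795 · 747) = √593865 ≈ 770.6 → 771 mm

545 × 771 mm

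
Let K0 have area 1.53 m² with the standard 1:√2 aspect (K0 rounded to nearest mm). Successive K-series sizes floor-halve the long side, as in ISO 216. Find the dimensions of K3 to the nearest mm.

Let K0's short side be w mm. w · w√2 = 1.53 m² = 1,530,000 mm², so w ≈ 1040.1 mm and w√2 ≈ 1471.0 mm → K0 = 1040 × 1471 mm.
K1: ⌊1471/2⌋ × 1040 = 735 × 1040 mm
K2: ⌊1040/2⌋ × 735 = 520 × 735 mm
K3: ⌊735/2⌋ × 520 = 367 × 520 mm

367 × 520 mm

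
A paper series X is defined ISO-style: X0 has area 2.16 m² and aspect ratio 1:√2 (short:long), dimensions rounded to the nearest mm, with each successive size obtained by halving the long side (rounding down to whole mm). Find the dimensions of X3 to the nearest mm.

Let X0's short side be w mm. w · w√2 = 2.16 m² = 2,160,000 mm², so w ≈ 1235.9 mm and w√2 ≈ 1747.8 mm → X0 = 1236 × 1748 mm.
X1: ⌊1748/2⌋ × 1236 = 874 × 1236 mm
X2: ⌊1236/2⌋ × 874 = 618 × 874 mm
X3: ⌊874/2⌋ × 618 = 437 × 618 mm

437 × 618 mm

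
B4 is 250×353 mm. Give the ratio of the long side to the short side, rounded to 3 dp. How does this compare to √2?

1.412

353 / 250 = 1.412
ISO 216 targets √2 ≈ 1.414; the -0.002 deviation is from mm rounding.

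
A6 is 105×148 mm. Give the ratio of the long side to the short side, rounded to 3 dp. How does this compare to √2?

1.410

148 / 105 = 1.410
ISO 216 targets √2 ≈ 1.414; the -0.005 deviation is from mm rounding.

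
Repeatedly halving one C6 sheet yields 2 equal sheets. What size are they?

C7

2 = 2^1, so 1 halving step.
C6 → C7 → … → C7 after 1 step.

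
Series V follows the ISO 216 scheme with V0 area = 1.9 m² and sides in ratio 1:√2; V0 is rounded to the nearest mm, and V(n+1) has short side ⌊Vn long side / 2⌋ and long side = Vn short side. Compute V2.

Let V0's short side be w mm. w · w√2 = 1.9 m² = 1,900,000 mm², so w ≈ 1159.1 mm and w√2 ≈ 1639.2 mm → V0 = 1159 × 1639 mm.
V1: ⌊1639/2⌋ × 1159 = 819 × 1159 mm
V2: ⌊1159/2⌋ × 819 = 579 × 819 mm

579 × 819 mm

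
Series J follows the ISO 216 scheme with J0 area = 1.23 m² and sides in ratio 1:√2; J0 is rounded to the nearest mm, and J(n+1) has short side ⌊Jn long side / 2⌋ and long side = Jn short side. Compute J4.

233 × 329 mm

Let J0's short side be w mm. w · w√2 = 1.23 m² = 1,230,000 mm², so w ≈ 932.6 mm and w√2 ≈ 1318.9 mm → J0 = 933 × 1319 mm.
J1: ⌊1319/2⌋ × 933 = 659 × 933 mm
J2: ⌊933/2⌋ × 659 = 466 × 659 mm
J3: ⌊659/2⌋ × 466 = 329 × 466 mm
J4: ⌊466/2⌋ × 329 = 233 × 329 mm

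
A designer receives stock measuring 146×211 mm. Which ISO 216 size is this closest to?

Aspect ratio 211/146 ≈ 1.445 (ISO target is √2 ≈ 1.414).
In the A-series (A0 area = 1 m²): A5 = 148 × 210 mm.
Off by 3 mm total — nearest standard size.

A5 (148 × 210 mm)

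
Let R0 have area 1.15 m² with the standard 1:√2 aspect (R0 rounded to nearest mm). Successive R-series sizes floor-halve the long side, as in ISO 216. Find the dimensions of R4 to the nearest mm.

Let R0's short side be w mm. w · w√2 = 1.15 m² = 1,150,000 mm², so w ≈ 901.8 mm and w√2 ≈ 1275.3 mm → R0 = 902 × 1275 mm.
R1: ⌊1275/2⌋ × 902 = 637 × 902 mm
R2: ⌊902/2⌋ × 637 = 451 × 637 mm
R3: ⌊637/2⌋ × 451 = 318 × 451 mm
R4: ⌊451/2⌋ × 318 = 225 × 318 mm

225 × 318 mm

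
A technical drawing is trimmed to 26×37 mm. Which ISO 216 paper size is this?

Aspect ratio 37/26 ≈ 1.423 — close to the ISO √2 ≈ 1.414.
In the A-series (A0 area = 1 m²): A10 = 26 × 37 mm.

A10 (26 × 37 mm)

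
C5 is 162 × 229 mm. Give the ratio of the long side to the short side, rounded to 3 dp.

229 / 162 = 1.414
Matches √2 ≈ 1.414 — the ISO 216 defining ratio.

1.414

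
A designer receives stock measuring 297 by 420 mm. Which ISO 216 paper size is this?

A3 (297 × 420 mm)

Aspect ratio 420/297 ≈ 1.414 — close to the ISO √2 ≈ 1.414.
In the A-series (A0 area = 1 m²): A3 = 297 × 420 mm.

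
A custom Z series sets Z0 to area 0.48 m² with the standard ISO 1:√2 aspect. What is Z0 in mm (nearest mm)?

Let the short side be w mm. Then w · w√2 = 0.48 m² = 480,000 mm².
w² = 480,000/√2, so w ≈ 582.6 mm; long side = w√2 ≈ 823.9 mm.

583 × 824 mm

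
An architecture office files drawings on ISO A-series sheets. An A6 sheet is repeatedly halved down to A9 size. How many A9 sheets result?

Each ISO step halves the sheet: 1 × A6 → 2 × A7 → 4 × A8 → 8 × A9
From A6 to A9 is 3 halving steps: 2^3 = 8.

8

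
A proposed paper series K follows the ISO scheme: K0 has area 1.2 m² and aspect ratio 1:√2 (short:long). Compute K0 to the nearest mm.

Let the short side be w mm. Then w · w√2 = 1.2 m² = 1,200,000 mm².
w² = 1,200,000/√2, so w ≈ 921.2 mm; long side = w√2 ≈ 1302.7 mm.

921 × 1303 mm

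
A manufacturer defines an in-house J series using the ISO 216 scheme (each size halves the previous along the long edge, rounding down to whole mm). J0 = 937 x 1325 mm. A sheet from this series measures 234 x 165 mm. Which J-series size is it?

J5

J0: 937 × 1325 mm
J1: 662 × 937 mm
J2: 468 × 662 mm
J3: 331 × 468 mm
J4: 234 × 331 mm
J5: 165 × 234 mm
J6: 117 × 165 mm
→ matches J5.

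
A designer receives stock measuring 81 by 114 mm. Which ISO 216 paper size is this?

Aspect ratio 114/81 ≈ 1.407 — close to the ISO √2 ≈ 1.414.
In the C-series (envelope sizes, between A and B): C7 = 81 × 114 mm.

C7 (81 × 114 mm)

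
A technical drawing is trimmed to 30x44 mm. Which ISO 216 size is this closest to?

Aspect ratio 44/30 ≈ 1.467 (ISO target is √2 ≈ 1.414).
In the B-series (B0 = 1000 × 1414 mm): B10 = 31 × 44 mm.
Off by 1 mm total — nearest standard size.

B10 (31 × 44 mm)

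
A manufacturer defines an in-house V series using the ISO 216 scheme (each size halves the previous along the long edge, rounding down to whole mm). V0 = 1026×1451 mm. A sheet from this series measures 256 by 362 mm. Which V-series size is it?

V4

V0: 1026 × 1451 mm
V1: 725 × 1026 mm
V2: 513 × 725 mm
V3: 362 × 513 mm
V4: 256 × 362 mm
V5: 181 × 256 mm
→ matches V4.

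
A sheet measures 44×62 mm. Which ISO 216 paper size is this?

B9 (44 × 62 mm)

Aspect ratio 62/44 ≈ 1.409 — close to the ISO √2 ≈ 1.414.
In the B-series (B0 = 1000 × 1414 mm): B9 = 44 × 62 mm.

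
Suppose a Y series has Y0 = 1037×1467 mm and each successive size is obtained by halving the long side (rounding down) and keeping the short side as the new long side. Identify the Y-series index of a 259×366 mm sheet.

Y4

Y0: 1037 × 1467 mm
Y1: 733 × 1037 mm
Y2: 518 × 733 mm
Y3: 366 × 518 mm
Y4: 259 × 366 mm
Y5: 183 × 259 mm
→ matches Y4.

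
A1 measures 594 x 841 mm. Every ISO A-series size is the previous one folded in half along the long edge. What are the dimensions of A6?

105 × 148 mm

A2: ⌊841/2⌋ × 594 = 420 × 594 mm
A3: ⌊594/2⌋ × 420 = 297 × 420 mm
A4: ⌊420/2⌋ × 297 = 210 × 297 mm
A5: ⌊297/2⌋ × 210 = 148 × 210 mm
A6: ⌊210/2⌋ × 148 = 105 × 148 mm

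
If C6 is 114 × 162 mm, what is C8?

57 × 81 mm

C7: ⌊162/2⌋ × 114 = 81 × 114 mm
C8: ⌊114/2⌋ × 81 = 57 × 81 mm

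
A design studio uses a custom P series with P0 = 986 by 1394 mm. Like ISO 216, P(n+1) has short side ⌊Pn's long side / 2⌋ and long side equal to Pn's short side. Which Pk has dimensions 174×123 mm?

P6

P0: 986 × 1394 mm
P1: 697 × 986 mm
P2: 493 × 697 mm
P3: 348 × 493 mm
P4: 246 × 348 mm
P5: 174 × 246 mm
P6: 123 × 174 mm
P7: 87 × 123 mm
→ matches P6.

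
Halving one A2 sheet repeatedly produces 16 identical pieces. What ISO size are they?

16 = 2^4, so 4 halving steps.
A2 → A3 → … → A6 after 4 steps.

A6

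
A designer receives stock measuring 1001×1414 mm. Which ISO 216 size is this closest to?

Aspect ratio 1414/1001 ≈ 1.413 — close to the ISO √2 ≈ 1.414.
In the B-series (B0 = 1000 × 1414 mm): B0 = 1000 × 1414 mm.
Off by 1 mm total — nearest standard size.

B0 (1000 × 1414 mm)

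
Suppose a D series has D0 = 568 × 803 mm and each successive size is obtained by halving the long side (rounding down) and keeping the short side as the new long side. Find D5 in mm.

D1 = 401 × 568 mm (from D0 by 1 halving).
D2: ⌊568/2⌋ × 401 = 284 × 401 mm
D3: ⌊401/2⌋ × 284 = 200 × 284 mm
D4: ⌊284/2⌋ × 200 = 142 × 200 mm
D5: ⌊200/2⌋ × 142 = 100 × 142 mm

100 × 142 mm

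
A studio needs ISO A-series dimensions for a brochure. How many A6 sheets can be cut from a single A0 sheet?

64

Each ISO step halves the sheet: 1 × A0 → 2 × A1 → 4 × A2 → 8 × A3 → …
From A0 to A6 is 6 halving steps: 2^6 = 64.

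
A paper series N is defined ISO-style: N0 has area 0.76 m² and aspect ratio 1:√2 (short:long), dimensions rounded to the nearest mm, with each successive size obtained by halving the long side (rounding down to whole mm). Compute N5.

Let N0's short side be w mm. w · w√2 = 0.76 m² = 760,000 mm², so w ≈ 733.1 mm and w√2 ≈ 1036.7 mm → N0 = 733 × 1037 mm.
N1: ⌊1037/2⌋ × 733 = 518 × 733 mm
N2: ⌊733/2⌋ × 518 = 366 × 518 mm
N3: ⌊518/2⌋ × 366 = 259 × 366 mm
N4: ⌊366/2⌋ × 259 = 183 × 259 mm
N5: ⌊259/2⌋ × 183 = 129 × 183 mm

129 × 183 mm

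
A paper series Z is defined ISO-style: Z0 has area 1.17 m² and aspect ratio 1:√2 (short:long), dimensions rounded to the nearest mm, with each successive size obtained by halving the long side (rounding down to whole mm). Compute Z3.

Let Z0's short side be w mm. w · w√2 = 1.17 m² = 1,170,000 mm², so w ≈ 909.6 mm and w√2 ≈ 1286.3 mm → Z0 = 910 × 1286 mm.
Z1: ⌊1286/2⌋ × 910 = 643 × 910 mm
Z2: ⌊910/2⌋ × 643 = 455 × 643 mm
Z3: ⌊643/2⌋ × 455 = 321 × 455 mm

321 × 455 mm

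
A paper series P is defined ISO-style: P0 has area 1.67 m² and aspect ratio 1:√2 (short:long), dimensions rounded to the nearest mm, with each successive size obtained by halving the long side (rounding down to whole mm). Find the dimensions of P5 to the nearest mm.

192 × 271 mm

Let P0's short side be w mm. w · w√2 = 1.67 m² = 1,670,000 mm², so w ≈ 1086.7 mm and w√2 ≈ 1536.8 mm → P0 = 1087 × 1537 mm.
P1: ⌊1537/2⌋ × 1087 = 768 × 1087 mm
P2: ⌊1087/2⌋ × 768 = 543 × 768 mm
P3: ⌊768/2⌋ × 543 = 384 × 543 mm
P4: ⌊543/2⌋ × 384 = 271 × 384 mm
P5: ⌊384/2⌋ × 271 = 192 × 271 mm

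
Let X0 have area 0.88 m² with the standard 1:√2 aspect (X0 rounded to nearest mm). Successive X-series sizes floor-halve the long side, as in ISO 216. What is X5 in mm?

139 × 197 mm

Let X0's short side be w mm. w · w√2 = 0.88 m² = 880,000 mm², so w ≈ 788.8 mm and w√2 ≈ 1115.6 mm → X0 = 789 × 1116 mm.
X1: ⌊1116/2⌋ × 789 = 558 × 789 mm
X2: ⌊789/2⌋ × 558 = 394 × 558 mm
X3: ⌊558/2⌋ × 394 = 279 × 394 mm
X4: ⌊394/2⌋ × 279 = 197 × 279 mm
X5: ⌊279/2⌋ × 197 = 139 × 197 mm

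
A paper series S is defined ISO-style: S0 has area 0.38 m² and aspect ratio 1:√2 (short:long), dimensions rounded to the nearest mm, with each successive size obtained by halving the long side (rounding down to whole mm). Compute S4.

129 × 183 mm

Let S0's short side be w mm. w · w√2 = 0.38 m² = 380,000 mm², so w ≈ 518.4 mm and w√2 ≈ 733.1 mm → S0 = 518 × 733 mm.
S1: ⌊733/2⌋ × 518 = 366 × 518 mm
S2: ⌊518/2⌋ × 366 = 259 × 366 mm
S3: ⌊366/2⌋ × 259 = 183 × 259 mm
S4: ⌊259/2⌋ × 183 = 129 × 183 mm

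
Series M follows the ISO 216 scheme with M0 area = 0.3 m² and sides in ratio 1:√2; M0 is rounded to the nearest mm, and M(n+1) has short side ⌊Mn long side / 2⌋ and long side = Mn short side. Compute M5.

81 × 115 mm

Let M0's short side be w mm. w · w√2 = 0.3 m² = 300,000 mm², so w ≈ 460.6 mm and w√2 ≈ 651.4 mm → M0 = 461 × 651 mm.
M1: ⌊651/2⌋ × 461 = 325 × 461 mm
M2: ⌊461/2⌋ × 325 = 230 × 325 mm
M3: ⌊325/2⌋ × 230 = 162 × 230 mm
M4: ⌊230/2⌋ × 162 = 115 × 162 mm
M5: ⌊162/2⌋ × 115 = 81 × 115 mm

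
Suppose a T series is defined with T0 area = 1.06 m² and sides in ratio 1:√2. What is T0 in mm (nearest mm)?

866 × 1224 mm

Let the short side be w mm. Then w · w√2 = 1.06 m² = 1,060,000 mm².
w² = 1,060,000/√2, so w ≈ 865.8 mm; long side = w√2 ≈ 1224.4 mm.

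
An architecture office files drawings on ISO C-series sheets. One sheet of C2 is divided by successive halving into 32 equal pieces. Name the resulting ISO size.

32 = 2^5, so 5 halving steps.
C2 → C3 → … → C7 after 5 steps.

C7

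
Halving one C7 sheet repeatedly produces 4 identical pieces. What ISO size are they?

C9

4 = 2^2, so 2 halving steps.
C7 → C8 → … → C9 after 2 steps.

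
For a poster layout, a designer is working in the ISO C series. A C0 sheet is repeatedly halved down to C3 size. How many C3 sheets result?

Each ISO step halves the sheet: 1 × C0 → 2 × C1 → 4 × C2 → 8 × C3
From C0 to C3 is 3 halving steps: 2^3 = 8.

8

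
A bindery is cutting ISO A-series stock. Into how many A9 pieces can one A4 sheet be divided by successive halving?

32

Each ISO step halves the sheet: 1 × A4 → 2 × A5 → 4 × A6 → 8 × A7 → …
From A4 to A9 is 5 halving steps: 2^5 = 32.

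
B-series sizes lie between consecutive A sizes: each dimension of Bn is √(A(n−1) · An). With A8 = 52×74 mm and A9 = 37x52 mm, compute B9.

44 × 62 mm

Short side: √(52 · 37) = √1924 ≈ 43.9 → 44 mm
Long side: √(74 · 52) = √3848 ≈ 62.0 → 62 mm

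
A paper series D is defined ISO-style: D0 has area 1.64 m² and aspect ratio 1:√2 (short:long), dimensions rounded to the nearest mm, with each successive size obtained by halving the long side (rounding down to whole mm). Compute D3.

Let D0's short side be w mm. w · w√2 = 1.64 m² = 1,640,000 mm², so w ≈ 1076.9 mm and w√2 ≈ 1522.9 mm → D0 = 1077 × 1523 mm.
D1: ⌊1523/2⌋ × 1077 = 761 × 1077 mm
D2: ⌊1077/2⌋ × 761 = 538 × 761 mm
D3: ⌊761/2⌋ × 538 = 380 × 538 mm

380 × 538 mm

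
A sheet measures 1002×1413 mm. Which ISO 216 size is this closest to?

Aspect ratio 1413/1002 ≈ 1.410 — close to the ISO √2 ≈ 1.414.
In the B-series (B0 = 1000 × 1414 mm): B0 = 1000 × 1414 mm.
Off by 3 mm total — nearest standard size.

B0 (1000 × 1414 mm)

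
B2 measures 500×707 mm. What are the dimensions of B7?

88 × 125 mm

B3: ⌊707/2⌋ × 500 = 353 × 500 mm
B4: ⌊500/2⌋ × 353 = 250 × 353 mm
B5: ⌊353/2⌋ × 250 = 176 × 250 mm
B6: ⌊250/2⌋ × 176 = 125 × 176 mm
B7: ⌊176/2⌋ × 125 = 88 × 125 mm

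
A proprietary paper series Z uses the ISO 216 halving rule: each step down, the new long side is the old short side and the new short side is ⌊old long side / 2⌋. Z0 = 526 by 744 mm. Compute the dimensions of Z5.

93 × 131 mm

Z1: ⌊744/2⌋ × 526 = 372 × 526 mm
Z2: ⌊526/2⌋ × 372 = 263 × 372 mm
Z3: ⌊372/2⌋ × 263 = 186 × 263 mm
Z4: ⌊263/2⌋ × 186 = 131 × 186 mm
Z5: ⌊186/2⌋ × 131 = 93 × 131 mm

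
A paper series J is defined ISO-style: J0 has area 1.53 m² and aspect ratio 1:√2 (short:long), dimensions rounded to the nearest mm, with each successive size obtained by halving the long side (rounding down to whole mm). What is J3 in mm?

Let J0's short side be w mm. w · w√2 = 1.53 m² = 1,530,000 mm², so w ≈ 1040.1 mm and w√2 ≈ 1471.0 mm → J0 = 1040 × 1471 mm.
J1: ⌊1471/2⌋ × 1040 = 735 × 1040 mm
J2: ⌊1040/2⌋ × 735 = 520 × 735 mm
J3: ⌊735/2⌋ × 520 = 367 × 520 mm

367 × 520 mm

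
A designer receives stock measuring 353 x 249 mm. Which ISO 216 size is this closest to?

B4 (250 × 353 mm)

Aspect ratio 353/249 ≈ 1.418 — close to the ISO √2 ≈ 1.414.
In the B-series (B0 = 1000 × 1414 mm): B4 = 250 × 353 mm.
Off by 1 mm total — nearest standard size.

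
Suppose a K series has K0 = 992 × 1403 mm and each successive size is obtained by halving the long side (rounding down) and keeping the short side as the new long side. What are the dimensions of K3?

K1: ⌊1403/2⌋ × 992 = 701 × 992 mm
K2: ⌊992/2⌋ × 701 = 496 × 701 mm
K3: ⌊701/2⌋ × 496 = 350 × 496 mm

350 × 496 mm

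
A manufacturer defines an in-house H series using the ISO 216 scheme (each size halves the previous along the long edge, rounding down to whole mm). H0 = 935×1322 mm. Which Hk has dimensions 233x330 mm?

H0: 935 × 1322 mm
H1: 661 × 935 mm
H2: 467 × 661 mm
H3: 330 × 467 mm
H4: 233 × 330 mm
H5: 165 × 233 mm
→ matches H4.

H4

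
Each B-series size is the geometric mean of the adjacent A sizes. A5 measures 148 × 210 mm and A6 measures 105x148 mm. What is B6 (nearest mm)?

125 × 176 mm

Short side: √(148 · 105) = √15540 ≈ 124.7 → 125 mm
Long side: √(210 · 148) = √31080 ≈ 176.3 → 176 mm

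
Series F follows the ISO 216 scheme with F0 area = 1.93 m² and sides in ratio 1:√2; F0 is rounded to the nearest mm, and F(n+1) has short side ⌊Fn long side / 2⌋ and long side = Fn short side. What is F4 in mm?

Let F0's short side be w mm. w · w√2 = 1.93 m² = 1,930,000 mm², so w ≈ 1168.2 mm and w√2 ≈ 1652.1 mm → F0 = 1168 × 1652 mm.
F1: ⌊1652/2⌋ × 1168 = 826 × 1168 mm
F2: ⌊1168/2⌋ × 826 = 584 × 826 mm
F3: ⌊826/2⌋ × 584 = 413 × 584 mm
F4: ⌊584/2⌋ × 413 = 292 × 413 mm

292 × 413 mm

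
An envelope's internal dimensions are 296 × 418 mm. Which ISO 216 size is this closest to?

Aspect ratio 418/296 ≈ 1.412 — close to the ISO √2 ≈ 1.414.
In the A-series (A0 area = 1 m²): A3 = 297 × 420 mm.
Off by 3 mm total — nearest standard size.

A3 (297 × 420 mm)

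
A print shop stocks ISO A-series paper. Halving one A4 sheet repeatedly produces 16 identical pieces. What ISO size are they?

A8

16 = 2^4, so 4 halving steps.
A4 → A5 → … → A8 after 4 steps.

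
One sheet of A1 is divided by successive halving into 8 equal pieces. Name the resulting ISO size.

A4

8 = 2^3, so 3 halving steps.
A1 → A2 → … → A4 after 3 steps.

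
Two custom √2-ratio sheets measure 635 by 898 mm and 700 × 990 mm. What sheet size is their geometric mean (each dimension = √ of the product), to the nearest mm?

667 × 943 mm

Short side: √(635 · 700) = √444500 ≈ 666.7 → 667 mm
Long side: √(898 · 990) = √889020 ≈ 942.9 → 943 mm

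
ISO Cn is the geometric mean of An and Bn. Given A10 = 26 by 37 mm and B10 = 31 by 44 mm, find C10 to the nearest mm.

Short side: √(26 · 31) = √806 ≈ 28.4 → 28 mm
Long side: √(37 · 44) = √1628 ≈ 40.3 → 40 mm

28 × 40 mm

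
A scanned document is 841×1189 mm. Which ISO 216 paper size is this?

Aspect ratio 1189/841 ≈ 1.414 — close to the ISO √2 ≈ 1.414.
In the A-series (A0 area = 1 m²): A0 = 841 × 1189 mm.

A0 (841 × 1189 mm)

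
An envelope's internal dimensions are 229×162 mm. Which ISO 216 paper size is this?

C5 (162 × 229 mm)

Aspect ratio 229/162 ≈ 1.414 — close to the ISO √2 ≈ 1.414.
In the C-series (envelope sizes, between A and B): C5 = 162 × 229 mm.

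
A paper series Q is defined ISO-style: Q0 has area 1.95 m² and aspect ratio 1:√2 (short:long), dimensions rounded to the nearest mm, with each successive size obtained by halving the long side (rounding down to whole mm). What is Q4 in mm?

293 × 415 mm

Let Q0's short side be w mm. w · w√2 = 1.95 m² = 1,950,000 mm², so w ≈ 1174.2 mm and w√2 ≈ 1660.6 mm → Q0 = 1174 × 1661 mm.
Q1: ⌊1661/2⌋ × 1174 = 830 × 1174 mm
Q2: ⌊1174/2⌋ × 830 = 587 × 830 mm
Q3: ⌊830/2⌋ × 587 = 415 × 587 mm
Q4: ⌊587/2⌋ × 415 = 293 × 415 mm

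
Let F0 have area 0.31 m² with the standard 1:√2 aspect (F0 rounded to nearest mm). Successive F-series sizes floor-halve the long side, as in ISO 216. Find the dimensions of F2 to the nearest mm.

Let F0's short side be w mm. w · w√2 = 0.31 m² = 310,000 mm², so w ≈ 468.2 mm and w√2 ≈ 662.1 mm → F0 = 468 × 662 mm.
F1: ⌊662/2⌋ × 468 = 331 × 468 mm
F2: ⌊468/2⌋ × 331 = 234 × 331 mm

234 × 331 mm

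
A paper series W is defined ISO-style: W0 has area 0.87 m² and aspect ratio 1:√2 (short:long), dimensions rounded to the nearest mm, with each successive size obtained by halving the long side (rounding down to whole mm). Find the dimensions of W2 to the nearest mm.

392 × 554 mm

Let W0's short side be w mm. w · w√2 = 0.87 m² = 870,000 mm², so w ≈ 784.3 mm and w√2 ≈ 1109.2 mm → W0 = 784 × 1109 mm.
W1: ⌊1109/2⌋ × 784 = 554 × 784 mm
W2: ⌊784/2⌋ × 554 = 392 × 554 mm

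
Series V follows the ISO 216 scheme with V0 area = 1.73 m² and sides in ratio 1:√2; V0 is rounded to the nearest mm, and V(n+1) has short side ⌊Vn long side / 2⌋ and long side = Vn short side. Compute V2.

553 × 782 mm

Let V0's short side be w mm. w · w√2 = 1.73 m² = 1,730,000 mm², so w ≈ 1106.0 mm and w√2 ≈ 1564.2 mm → V0 = 1106 × 1564 mm.
V1: ⌊1564/2⌋ × 1106 = 782 × 1106 mm
V2: ⌊1106/2⌋ × 782 = 553 × 782 mm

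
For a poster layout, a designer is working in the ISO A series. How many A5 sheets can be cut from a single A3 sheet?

Each ISO step halves the sheet: 1 × A3 → 2 × A4 → 4 × A5
From A3 to A5 is 2 halving steps: 2^2 = 4.

4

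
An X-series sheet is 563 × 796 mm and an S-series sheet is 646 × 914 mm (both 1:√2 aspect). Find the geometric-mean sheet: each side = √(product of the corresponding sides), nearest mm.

603 × 853 mm

Short side: √(563 · 646) = √363698 ≈ 603.1 → 603 mm
Long side: √(796 · 914) = √727544 ≈ 853.0 → 853 mm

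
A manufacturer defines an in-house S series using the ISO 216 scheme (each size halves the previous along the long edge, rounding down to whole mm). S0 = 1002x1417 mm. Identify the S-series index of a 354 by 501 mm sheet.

S0: 1002 × 1417 mm
S1: 708 × 1002 mm
S2: 501 × 708 mm
S3: 354 × 501 mm
S4: 250 × 354 mm
→ matches S3.

S3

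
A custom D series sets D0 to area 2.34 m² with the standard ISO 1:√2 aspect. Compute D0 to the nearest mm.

Let the short side be w mm. Then w · w√2 = 2.34 m² = 2,340,000 mm².
w² = 2,340,000/√2, so w ≈ 1286.3 mm; long side = w√2 ≈ 1819.1 mm.

1286 × 1819 mm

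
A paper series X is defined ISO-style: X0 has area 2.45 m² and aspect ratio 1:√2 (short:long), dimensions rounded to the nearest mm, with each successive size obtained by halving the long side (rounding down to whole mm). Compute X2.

658 × 930 mm

Let X0's short side be w mm. w · w√2 = 2.45 m² = 2,450,000 mm², so w ≈ 1316.2 mm and w√2 ≈ 1861.4 mm → X0 = 1316 × 1861 mm.
X1: ⌊1861/2⌋ × 1316 = 930 × 1316 mm
X2: ⌊1316/2⌋ × 930 = 658 × 930 mm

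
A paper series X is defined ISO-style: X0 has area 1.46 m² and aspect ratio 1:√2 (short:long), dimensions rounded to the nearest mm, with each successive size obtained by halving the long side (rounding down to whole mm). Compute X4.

254 × 359 mm

Let X0's short side be w mm. w · w√2 = 1.46 m² = 1,460,000 mm², so w ≈ 1016.1 mm and w√2 ≈ 1436.9 mm → X0 = 1016 × 1437 mm.
X1: ⌊1437/2⌋ × 1016 = 718 × 1016 mm
X2: ⌊1016/2⌋ × 718 = 508 × 718 mm
X3: ⌊718/2⌋ × 508 = 359 × 508 mm
X4: ⌊508/2⌋ × 359 = 254 × 359 mm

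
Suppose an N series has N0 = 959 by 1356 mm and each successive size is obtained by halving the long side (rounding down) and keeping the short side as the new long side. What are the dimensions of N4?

N1 = 678 × 959 mm (from N0 by 1 halving).
N2: ⌊959/2⌋ × 678 = 479 × 678 mm
N3: ⌊678/2⌋ × 479 = 339 × 479 mm
N4: ⌊479/2⌋ × 339 = 239 × 339 mm

239 × 339 mm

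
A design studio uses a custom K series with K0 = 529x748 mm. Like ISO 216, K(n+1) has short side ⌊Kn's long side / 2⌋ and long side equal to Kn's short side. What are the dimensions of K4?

132 × 187 mm

K1: ⌊748/2⌋ × 529 = 374 × 529 mm
K2: ⌊529/2⌋ × 374 = 264 × 374 mm
K3: ⌊374/2⌋ × 264 = 187 × 264 mm
K4: ⌊264/2⌋ × 187 = 132 × 187 mm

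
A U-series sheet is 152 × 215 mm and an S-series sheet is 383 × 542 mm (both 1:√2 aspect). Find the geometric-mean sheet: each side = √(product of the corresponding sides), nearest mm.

241 × 341 mm

Short side: √(152 · 383) = √58216 ≈ 241.3 → 241 mm
Long side: √(215 · 542) = √116530 ≈ 341.4 → 341 mm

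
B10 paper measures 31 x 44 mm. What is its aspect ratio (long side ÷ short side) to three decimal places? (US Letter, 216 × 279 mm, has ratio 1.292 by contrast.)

44 / 31 = 1.419
ISO 216 targets √2 ≈ 1.414; the +0.005 deviation is from mm rounding.

1.419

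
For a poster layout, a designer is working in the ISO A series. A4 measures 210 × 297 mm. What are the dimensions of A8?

52 × 74 mm

A5: ⌊297/2⌋ × 210 = 148 × 210 mm
A6: ⌊210/2⌋ × 148 = 105 × 148 mm
A7: ⌊148/2⌋ × 105 = 74 × 105 mm
A8: ⌊105/2⌋ × 74 = 52 × 74 mm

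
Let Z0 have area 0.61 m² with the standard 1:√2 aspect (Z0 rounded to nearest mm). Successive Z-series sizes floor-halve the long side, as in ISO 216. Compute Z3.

Let Z0's short side be w mm. w · w√2 = 0.61 m² = 610,000 mm², so w ≈ 656.8 mm and w√2 ≈ 928.8 mm → Z0 = 657 × 929 mm.
Z1: ⌊929/2⌋ × 657 = 464 × 657 mm
Z2: ⌊657/2⌋ × 464 = 328 × 464 mm
Z3: ⌊464/2⌋ × 328 = 232 × 328 mm

232 × 328 mm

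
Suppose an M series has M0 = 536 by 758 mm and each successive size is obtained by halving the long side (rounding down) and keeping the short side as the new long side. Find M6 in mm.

M1: ⌊758/2⌋ × 536 = 379 × 536 mm
M2: ⌊536/2⌋ × 379 = 268 × 379 mm
M3: ⌊379/2⌋ × 268 = 189 × 268 mm
M4: ⌊268/2⌋ × 189 = 134 × 189 mm
M5: ⌊189/2⌋ × 134 = 94 × 134 mm
M6: ⌊134/2⌋ × 94 = 67 × 94 mm

67 × 94 mm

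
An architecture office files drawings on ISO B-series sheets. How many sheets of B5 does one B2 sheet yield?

Each ISO step halves the sheet: 1 × B2 → 2 × B3 → 4 × B4 → 8 × B5
From B2 to B5 is 3 halving steps: 2^3 = 8.

8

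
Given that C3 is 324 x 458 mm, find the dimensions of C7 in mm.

81 × 114 mm

C4: ⌊458/2⌋ × 324 = 229 × 324 mm
C5: ⌊324/2⌋ × 229 = 162 × 229 mm
C6: ⌊229/2⌋ × 162 = 114 × 162 mm
C7: ⌊162/2⌋ × 114 = 81 × 114 mm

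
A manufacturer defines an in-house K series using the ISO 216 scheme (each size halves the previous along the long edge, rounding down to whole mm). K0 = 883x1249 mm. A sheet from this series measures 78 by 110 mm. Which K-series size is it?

K0: 883 × 1249 mm
K1: 624 × 883 mm
K2: 441 × 624 mm
K3: 312 × 441 mm
K4: 220 × 312 mm
K5: 156 × 220 mm
K6: 110 × 156 mm
K7: 78 × 110 mm
K8: 55 × 78 mm
→ matches K7.

K7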